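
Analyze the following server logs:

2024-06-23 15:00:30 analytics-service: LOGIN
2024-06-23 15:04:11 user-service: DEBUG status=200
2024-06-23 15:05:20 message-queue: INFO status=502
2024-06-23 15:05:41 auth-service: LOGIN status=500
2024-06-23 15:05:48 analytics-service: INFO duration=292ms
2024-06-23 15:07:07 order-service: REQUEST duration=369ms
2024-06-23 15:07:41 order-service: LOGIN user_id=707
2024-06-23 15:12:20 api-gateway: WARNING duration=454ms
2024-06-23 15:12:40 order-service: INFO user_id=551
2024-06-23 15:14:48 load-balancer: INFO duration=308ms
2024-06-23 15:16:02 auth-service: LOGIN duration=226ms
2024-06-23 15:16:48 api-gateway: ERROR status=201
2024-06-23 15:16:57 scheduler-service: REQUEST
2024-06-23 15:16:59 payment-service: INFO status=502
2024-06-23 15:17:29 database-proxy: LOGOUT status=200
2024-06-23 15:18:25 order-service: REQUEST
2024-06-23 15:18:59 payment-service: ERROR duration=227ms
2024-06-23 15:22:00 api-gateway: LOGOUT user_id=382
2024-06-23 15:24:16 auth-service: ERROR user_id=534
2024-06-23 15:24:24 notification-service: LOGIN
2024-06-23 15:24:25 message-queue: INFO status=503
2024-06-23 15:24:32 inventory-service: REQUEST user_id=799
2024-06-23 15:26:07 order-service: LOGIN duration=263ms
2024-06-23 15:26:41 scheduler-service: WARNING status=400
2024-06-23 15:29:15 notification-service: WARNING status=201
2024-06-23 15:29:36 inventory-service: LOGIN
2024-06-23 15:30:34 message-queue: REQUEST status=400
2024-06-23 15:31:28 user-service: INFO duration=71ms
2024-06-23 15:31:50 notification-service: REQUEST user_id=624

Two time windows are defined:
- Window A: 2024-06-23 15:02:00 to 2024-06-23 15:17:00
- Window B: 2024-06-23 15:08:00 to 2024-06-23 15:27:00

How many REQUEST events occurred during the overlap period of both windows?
1

To find overlap events:

1. Window A: 2024-06-23 15:02:00 to 2024-06-23 15:17:00
2. Window B: 2024-06-23 15:08:00 to 2024-06-23 15:27:00
3. Overlap period: 2024-06-23 15:08:00 to 2024-06-23 15:17:00
4. Count REQUEST events in overlap: 1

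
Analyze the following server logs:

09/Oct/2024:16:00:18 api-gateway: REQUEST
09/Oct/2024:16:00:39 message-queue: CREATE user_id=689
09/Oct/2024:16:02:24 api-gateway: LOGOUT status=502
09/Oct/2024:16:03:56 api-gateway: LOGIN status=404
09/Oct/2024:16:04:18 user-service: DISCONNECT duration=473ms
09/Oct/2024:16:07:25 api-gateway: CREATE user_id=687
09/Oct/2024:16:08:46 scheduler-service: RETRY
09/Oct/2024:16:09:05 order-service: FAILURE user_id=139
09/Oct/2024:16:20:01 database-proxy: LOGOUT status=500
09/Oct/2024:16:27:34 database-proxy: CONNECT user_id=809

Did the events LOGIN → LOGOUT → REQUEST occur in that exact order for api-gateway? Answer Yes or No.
No

To verify sequence order:

1. Find all events in sequence LOGIN → LOGOUT → REQUEST for api-gateway
2. Extract their timestamps
3. Check if timestamps are in ascending order
4. Result: No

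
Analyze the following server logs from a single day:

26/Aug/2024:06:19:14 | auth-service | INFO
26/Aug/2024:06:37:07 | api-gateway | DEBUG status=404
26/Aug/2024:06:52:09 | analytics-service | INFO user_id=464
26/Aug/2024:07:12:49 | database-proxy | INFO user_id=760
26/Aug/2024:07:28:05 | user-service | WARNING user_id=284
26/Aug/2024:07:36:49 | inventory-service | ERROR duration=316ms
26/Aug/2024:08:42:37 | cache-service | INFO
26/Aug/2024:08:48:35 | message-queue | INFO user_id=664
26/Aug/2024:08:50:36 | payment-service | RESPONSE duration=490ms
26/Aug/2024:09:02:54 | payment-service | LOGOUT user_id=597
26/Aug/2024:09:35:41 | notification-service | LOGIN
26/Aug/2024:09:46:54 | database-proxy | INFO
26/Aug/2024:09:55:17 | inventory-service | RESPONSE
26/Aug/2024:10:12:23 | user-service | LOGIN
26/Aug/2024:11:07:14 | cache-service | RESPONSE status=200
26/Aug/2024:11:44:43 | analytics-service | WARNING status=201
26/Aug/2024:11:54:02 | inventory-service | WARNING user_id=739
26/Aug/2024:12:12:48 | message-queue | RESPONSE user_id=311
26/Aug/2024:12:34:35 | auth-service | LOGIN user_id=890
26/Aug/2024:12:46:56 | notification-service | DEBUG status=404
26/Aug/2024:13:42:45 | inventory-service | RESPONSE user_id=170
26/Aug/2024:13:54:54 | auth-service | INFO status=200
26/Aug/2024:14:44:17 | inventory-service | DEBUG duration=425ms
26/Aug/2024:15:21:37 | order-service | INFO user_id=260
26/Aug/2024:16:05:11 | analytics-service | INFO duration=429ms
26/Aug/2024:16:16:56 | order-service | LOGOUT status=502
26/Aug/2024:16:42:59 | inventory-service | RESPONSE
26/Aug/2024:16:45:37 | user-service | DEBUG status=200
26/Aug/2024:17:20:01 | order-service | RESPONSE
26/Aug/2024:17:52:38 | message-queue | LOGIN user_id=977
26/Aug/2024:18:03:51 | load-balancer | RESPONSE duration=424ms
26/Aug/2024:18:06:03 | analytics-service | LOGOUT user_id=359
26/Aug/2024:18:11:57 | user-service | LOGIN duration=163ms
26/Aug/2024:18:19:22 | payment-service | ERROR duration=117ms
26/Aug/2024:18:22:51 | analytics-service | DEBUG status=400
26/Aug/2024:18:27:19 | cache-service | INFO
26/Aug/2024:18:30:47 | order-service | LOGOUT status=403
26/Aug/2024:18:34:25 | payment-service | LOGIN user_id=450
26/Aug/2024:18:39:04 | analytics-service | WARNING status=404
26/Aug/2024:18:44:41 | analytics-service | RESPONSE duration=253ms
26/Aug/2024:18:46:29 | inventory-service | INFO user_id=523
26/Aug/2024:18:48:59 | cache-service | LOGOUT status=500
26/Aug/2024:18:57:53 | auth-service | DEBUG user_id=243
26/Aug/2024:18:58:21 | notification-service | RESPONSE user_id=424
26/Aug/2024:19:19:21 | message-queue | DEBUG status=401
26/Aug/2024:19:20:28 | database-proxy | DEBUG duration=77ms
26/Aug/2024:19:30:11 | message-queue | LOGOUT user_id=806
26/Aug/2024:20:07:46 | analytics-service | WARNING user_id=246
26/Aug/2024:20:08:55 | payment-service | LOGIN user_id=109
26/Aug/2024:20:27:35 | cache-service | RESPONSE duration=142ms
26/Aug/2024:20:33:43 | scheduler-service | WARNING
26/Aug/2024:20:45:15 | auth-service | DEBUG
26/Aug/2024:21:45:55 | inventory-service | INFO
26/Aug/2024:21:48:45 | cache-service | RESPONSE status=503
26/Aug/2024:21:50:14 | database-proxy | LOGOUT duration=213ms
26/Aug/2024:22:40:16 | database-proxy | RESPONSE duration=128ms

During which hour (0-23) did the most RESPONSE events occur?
18

To find the peak hour:

1. Group all RESPONSE events by hour
2. Count events in each hour
3. Find hour with maximum count
4. Peak hour: 18 (with 3 events)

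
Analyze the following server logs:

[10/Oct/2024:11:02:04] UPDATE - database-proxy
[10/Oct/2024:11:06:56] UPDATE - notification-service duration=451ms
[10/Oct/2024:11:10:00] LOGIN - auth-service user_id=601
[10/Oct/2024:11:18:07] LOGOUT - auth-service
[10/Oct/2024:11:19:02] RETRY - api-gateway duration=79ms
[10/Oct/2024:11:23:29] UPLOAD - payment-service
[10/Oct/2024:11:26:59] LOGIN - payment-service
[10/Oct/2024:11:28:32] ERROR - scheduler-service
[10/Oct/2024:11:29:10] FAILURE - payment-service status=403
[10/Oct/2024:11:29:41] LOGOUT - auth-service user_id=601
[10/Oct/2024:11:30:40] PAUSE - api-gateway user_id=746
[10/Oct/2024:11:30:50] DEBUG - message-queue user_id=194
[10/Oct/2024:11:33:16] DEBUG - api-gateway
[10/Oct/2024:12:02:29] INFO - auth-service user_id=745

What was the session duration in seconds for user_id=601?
1181

To calculate session duration:

1. Find LOGIN event for user_id=601: 10/Oct/2024:11:10:00
2. Find LOGOUT event for user_id=601: 10/Oct/2024:11:29:41
3. Session duration: 10/Oct/2024:11:29:41 - 10/Oct/2024:11:10:00 = 1181 seconds (19 minutes)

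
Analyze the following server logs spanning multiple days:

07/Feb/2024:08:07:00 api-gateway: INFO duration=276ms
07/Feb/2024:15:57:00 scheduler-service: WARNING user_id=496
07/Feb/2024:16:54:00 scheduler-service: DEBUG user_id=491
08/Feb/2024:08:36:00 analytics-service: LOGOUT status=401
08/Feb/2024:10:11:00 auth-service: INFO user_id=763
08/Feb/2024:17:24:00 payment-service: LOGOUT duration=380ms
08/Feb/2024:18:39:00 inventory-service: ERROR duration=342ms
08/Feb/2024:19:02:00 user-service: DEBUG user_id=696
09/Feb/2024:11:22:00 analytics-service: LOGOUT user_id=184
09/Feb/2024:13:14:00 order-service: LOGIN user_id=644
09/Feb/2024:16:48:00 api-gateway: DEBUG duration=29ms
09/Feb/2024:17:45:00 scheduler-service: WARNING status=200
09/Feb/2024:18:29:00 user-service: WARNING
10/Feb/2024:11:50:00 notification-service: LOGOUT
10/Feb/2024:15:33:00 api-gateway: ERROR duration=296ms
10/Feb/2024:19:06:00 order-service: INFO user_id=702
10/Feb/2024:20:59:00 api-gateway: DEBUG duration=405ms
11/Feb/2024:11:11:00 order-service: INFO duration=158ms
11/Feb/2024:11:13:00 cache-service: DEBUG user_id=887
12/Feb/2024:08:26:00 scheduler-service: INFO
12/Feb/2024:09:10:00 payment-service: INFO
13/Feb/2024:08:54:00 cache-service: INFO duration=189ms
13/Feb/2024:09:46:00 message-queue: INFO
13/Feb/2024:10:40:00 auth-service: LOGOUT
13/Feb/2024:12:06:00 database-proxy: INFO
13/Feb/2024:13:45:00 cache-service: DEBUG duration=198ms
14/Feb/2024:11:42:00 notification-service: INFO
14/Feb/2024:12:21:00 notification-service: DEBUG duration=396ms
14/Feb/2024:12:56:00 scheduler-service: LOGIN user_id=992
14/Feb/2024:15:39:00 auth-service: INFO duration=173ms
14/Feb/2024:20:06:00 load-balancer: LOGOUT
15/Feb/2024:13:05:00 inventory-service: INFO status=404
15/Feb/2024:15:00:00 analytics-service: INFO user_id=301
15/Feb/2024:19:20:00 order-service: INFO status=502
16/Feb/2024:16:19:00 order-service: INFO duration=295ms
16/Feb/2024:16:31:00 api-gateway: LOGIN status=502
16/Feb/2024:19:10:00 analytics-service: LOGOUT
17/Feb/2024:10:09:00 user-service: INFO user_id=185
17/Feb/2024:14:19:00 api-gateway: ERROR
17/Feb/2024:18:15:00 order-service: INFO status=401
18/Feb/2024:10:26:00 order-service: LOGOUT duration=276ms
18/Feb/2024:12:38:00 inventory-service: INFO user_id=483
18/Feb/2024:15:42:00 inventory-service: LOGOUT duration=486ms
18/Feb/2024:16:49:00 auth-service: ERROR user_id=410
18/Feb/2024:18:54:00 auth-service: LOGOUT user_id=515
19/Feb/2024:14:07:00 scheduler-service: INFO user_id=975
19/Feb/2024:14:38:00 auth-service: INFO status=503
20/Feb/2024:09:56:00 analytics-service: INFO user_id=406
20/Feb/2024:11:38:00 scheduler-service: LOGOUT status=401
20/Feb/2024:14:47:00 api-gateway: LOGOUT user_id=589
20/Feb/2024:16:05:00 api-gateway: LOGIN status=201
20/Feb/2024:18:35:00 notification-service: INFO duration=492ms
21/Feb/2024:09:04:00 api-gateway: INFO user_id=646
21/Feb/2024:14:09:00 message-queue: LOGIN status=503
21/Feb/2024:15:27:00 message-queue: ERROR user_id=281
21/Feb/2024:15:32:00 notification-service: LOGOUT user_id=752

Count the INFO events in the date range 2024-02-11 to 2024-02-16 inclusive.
12

To filter by date range:

1. Date range: 2024-02-11 through 2024-02-16, both dates inclusive
2. Filter for INFO events whose date falls in this range
3. Count matching events: 12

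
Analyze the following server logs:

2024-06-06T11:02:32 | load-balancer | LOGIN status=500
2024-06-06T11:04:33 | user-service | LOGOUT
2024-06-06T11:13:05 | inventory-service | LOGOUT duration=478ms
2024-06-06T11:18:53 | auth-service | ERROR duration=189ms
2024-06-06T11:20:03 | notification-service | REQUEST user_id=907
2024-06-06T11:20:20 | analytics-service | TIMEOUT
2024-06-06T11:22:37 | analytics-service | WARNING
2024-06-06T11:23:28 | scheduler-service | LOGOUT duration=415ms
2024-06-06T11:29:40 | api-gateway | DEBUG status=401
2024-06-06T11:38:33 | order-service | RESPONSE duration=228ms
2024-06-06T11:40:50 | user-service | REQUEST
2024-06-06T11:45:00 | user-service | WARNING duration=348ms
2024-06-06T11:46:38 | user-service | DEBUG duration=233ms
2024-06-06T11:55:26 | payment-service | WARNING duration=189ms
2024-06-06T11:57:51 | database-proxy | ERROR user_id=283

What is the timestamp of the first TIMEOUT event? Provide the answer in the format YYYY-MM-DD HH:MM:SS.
2024-06-06 11:20:20

To find the first event:

1. Filter for all TIMEOUT events
2. Sort by timestamp
3. Select the first one
4. Timestamp: 2024-06-06 11:20:20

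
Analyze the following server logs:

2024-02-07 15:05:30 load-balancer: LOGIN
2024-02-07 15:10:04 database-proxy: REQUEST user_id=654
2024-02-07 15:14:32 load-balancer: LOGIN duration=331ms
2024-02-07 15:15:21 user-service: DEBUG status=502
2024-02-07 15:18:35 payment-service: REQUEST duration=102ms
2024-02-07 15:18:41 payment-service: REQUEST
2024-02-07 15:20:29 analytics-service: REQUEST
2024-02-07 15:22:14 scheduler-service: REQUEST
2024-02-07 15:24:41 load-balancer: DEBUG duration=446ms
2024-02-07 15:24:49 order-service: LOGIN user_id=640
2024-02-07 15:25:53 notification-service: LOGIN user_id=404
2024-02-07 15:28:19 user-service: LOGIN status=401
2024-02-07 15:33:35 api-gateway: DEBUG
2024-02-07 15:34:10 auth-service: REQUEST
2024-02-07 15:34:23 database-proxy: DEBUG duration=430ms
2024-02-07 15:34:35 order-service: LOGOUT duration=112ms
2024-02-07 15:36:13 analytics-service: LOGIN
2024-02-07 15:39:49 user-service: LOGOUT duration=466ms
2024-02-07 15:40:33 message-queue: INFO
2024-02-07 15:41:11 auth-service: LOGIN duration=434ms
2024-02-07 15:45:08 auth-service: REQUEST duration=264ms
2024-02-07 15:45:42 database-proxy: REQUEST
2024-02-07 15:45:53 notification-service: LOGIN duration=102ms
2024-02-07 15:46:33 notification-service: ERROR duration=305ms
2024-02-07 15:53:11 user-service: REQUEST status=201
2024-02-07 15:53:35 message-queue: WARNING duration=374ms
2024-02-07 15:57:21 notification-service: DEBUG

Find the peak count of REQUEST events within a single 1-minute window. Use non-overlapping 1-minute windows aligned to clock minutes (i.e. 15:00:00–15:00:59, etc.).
2

To find the burst window:

1. Divide the log period into non-overlapping 1-minute windows starting at 15:00
2. Count REQUEST events in each window
3. Find the window with maximum count
4. Maximum events in a window: 2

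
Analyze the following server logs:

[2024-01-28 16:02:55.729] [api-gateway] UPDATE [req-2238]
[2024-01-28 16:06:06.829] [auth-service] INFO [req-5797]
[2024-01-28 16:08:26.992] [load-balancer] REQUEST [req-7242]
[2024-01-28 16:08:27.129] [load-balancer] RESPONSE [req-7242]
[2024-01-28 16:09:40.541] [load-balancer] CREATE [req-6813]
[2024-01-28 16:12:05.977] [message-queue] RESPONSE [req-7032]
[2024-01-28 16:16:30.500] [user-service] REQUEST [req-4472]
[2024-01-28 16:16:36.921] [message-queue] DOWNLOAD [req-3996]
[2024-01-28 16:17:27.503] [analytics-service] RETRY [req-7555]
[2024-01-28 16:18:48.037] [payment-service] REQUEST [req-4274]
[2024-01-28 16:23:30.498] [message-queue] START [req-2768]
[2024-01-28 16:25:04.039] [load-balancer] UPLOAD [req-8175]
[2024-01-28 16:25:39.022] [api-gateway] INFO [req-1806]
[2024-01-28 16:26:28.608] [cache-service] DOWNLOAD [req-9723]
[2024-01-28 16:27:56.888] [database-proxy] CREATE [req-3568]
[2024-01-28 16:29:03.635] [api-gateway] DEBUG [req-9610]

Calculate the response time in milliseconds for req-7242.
137

To calculate latency:

1. Find REQUEST with id req-7242: 2024-01-28 16:08:26.992
2. Find RESPONSE with id req-7242: 2024-01-28 16:08:27.129
3. Latency: 2024-01-28 16:08:27.129 - 2024-01-28 16:08:26.992 = 137ms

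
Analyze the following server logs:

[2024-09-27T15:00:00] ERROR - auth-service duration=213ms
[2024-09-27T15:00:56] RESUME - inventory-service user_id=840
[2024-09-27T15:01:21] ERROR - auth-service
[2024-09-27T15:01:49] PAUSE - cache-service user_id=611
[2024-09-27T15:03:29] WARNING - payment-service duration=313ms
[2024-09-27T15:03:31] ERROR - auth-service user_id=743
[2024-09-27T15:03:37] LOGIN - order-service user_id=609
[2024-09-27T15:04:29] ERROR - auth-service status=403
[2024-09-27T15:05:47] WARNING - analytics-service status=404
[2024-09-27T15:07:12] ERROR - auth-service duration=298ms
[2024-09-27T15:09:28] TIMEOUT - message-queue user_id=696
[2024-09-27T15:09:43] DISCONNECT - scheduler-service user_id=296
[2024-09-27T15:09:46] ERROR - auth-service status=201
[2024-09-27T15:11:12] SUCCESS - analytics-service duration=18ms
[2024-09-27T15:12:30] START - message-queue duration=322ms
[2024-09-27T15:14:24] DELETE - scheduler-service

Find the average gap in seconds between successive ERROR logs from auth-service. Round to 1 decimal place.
117.2

To calculate average interval:

1. Find all ERROR events for auth-service in order
2. Calculate time gaps between consecutive events
3. Compute mean of gaps: 586 / 5 = 117.2 seconds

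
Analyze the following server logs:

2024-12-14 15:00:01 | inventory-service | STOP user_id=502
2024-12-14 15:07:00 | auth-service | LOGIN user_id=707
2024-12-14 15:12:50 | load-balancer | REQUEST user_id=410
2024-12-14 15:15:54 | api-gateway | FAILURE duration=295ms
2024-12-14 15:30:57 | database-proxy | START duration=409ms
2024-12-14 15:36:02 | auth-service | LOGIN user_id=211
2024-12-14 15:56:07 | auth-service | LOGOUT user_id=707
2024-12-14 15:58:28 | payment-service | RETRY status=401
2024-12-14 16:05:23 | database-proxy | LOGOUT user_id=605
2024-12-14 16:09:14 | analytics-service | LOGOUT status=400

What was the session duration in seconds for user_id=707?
2947

To calculate session duration:

1. Find LOGIN event for user_id=707: 2024-12-14 15:07:00
2. Find LOGOUT event for user_id=707: 2024-12-14 15:56:07
3. Session duration: 2024-12-14 15:56:07 - 2024-12-14 15:07:00 = 2947 seconds (49 minutes)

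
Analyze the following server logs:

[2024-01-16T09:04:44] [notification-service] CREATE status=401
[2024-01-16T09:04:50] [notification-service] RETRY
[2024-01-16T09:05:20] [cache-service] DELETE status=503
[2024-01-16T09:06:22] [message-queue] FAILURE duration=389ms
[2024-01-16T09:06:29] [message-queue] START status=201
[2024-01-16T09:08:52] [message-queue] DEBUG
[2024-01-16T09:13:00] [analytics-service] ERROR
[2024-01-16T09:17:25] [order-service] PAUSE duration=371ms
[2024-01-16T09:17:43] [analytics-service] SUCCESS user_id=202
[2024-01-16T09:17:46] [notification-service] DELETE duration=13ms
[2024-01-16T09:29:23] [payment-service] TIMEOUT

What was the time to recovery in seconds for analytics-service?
283

To calculate recovery time:

1. Find ERROR event for analytics-service: 2024-01-16T09:13:00
2. Find next SUCCESS event for analytics-service: 2024-01-16T09:17:43
3. Recovery time: 2024-01-16T09:17:43 - 2024-01-16T09:13:00 = 283 seconds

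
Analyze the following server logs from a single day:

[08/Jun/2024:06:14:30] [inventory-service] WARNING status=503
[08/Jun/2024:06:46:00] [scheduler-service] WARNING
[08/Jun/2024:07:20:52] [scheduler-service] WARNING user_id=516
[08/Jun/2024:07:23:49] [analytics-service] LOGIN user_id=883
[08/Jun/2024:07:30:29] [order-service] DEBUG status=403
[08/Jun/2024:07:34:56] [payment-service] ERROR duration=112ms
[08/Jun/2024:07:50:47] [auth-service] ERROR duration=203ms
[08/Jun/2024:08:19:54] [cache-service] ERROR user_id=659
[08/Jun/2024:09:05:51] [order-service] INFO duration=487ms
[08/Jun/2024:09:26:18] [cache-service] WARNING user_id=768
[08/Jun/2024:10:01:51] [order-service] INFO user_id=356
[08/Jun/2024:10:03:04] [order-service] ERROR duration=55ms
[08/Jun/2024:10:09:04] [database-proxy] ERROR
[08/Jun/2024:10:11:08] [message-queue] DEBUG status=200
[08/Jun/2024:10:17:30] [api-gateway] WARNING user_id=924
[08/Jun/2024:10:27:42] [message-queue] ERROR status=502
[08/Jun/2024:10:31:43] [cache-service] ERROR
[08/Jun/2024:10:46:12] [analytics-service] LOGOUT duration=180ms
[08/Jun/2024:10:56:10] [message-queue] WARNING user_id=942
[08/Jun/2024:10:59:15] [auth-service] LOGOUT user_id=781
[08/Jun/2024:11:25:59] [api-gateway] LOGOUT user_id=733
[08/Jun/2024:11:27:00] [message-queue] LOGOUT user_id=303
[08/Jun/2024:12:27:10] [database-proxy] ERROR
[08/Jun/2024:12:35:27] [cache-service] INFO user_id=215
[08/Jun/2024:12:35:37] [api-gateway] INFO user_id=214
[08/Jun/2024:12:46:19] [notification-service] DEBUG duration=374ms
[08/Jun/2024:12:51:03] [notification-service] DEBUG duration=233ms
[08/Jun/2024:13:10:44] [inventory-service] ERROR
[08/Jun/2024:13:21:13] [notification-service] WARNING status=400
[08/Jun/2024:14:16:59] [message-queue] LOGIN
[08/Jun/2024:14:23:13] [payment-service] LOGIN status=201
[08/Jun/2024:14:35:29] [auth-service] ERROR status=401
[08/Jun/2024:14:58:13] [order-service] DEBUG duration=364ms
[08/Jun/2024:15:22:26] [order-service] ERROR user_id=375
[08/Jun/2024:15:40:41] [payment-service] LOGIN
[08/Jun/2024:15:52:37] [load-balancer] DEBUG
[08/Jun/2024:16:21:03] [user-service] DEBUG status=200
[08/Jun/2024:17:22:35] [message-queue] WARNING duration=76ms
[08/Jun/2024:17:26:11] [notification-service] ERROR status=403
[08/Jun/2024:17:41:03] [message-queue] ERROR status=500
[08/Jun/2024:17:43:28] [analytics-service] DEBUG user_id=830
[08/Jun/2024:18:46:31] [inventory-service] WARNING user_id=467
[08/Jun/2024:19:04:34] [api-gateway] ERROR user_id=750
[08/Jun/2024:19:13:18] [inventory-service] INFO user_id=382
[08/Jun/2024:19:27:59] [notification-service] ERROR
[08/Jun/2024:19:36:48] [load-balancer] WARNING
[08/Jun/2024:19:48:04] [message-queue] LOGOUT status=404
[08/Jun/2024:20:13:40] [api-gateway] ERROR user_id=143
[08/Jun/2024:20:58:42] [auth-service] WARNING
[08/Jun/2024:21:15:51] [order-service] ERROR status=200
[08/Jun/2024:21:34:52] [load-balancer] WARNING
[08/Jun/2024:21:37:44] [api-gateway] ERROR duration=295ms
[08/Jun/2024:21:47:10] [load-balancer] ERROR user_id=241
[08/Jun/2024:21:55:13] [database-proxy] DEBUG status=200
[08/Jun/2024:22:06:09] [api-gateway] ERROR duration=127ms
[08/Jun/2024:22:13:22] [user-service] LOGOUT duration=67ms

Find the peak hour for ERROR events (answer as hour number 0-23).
10

To find the peak hour:

1. Group all ERROR events by hour
2. Count events in each hour
3. Find hour with maximum count
4. Peak hour: 10 (with 4 events)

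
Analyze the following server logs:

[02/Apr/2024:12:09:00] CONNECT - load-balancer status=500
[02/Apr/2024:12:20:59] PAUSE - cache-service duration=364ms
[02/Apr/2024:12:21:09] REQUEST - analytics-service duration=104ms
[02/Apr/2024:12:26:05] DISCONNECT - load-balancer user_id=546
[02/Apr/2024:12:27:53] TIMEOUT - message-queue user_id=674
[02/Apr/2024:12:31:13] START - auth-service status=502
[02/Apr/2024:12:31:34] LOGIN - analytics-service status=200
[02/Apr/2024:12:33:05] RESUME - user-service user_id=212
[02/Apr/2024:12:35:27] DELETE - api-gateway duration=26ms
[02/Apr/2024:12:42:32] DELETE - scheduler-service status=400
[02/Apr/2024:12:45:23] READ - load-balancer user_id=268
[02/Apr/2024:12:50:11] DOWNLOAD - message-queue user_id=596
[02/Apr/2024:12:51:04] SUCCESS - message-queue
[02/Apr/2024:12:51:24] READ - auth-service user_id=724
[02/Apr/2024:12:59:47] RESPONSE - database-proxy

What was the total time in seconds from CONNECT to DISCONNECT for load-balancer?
1025

To calculate state duration:

1. Find CONNECT event for load-balancer: 02/Apr/2024:12:09:00
2. Find DISCONNECT event for load-balancer: 02/Apr/2024:12:26:05
3. Calculate duration: 02/Apr/2024:12:26:05 - 02/Apr/2024:12:09:00 = 1025 seconds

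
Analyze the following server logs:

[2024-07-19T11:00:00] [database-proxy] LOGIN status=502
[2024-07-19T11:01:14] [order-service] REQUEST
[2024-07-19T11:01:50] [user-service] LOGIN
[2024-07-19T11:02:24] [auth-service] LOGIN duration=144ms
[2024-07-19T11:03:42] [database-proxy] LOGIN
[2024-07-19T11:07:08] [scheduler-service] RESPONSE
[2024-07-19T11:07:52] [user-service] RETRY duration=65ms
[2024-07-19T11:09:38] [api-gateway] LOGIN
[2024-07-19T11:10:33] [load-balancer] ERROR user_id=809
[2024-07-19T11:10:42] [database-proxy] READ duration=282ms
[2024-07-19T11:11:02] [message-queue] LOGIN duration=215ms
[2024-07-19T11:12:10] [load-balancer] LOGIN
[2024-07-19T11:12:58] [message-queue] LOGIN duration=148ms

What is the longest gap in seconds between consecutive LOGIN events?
356

To find the longest gap:

1. Extract all LOGIN events in chronological order
2. Calculate time differences between consecutive events
3. Find the maximum difference
4. Longest gap: 356 seconds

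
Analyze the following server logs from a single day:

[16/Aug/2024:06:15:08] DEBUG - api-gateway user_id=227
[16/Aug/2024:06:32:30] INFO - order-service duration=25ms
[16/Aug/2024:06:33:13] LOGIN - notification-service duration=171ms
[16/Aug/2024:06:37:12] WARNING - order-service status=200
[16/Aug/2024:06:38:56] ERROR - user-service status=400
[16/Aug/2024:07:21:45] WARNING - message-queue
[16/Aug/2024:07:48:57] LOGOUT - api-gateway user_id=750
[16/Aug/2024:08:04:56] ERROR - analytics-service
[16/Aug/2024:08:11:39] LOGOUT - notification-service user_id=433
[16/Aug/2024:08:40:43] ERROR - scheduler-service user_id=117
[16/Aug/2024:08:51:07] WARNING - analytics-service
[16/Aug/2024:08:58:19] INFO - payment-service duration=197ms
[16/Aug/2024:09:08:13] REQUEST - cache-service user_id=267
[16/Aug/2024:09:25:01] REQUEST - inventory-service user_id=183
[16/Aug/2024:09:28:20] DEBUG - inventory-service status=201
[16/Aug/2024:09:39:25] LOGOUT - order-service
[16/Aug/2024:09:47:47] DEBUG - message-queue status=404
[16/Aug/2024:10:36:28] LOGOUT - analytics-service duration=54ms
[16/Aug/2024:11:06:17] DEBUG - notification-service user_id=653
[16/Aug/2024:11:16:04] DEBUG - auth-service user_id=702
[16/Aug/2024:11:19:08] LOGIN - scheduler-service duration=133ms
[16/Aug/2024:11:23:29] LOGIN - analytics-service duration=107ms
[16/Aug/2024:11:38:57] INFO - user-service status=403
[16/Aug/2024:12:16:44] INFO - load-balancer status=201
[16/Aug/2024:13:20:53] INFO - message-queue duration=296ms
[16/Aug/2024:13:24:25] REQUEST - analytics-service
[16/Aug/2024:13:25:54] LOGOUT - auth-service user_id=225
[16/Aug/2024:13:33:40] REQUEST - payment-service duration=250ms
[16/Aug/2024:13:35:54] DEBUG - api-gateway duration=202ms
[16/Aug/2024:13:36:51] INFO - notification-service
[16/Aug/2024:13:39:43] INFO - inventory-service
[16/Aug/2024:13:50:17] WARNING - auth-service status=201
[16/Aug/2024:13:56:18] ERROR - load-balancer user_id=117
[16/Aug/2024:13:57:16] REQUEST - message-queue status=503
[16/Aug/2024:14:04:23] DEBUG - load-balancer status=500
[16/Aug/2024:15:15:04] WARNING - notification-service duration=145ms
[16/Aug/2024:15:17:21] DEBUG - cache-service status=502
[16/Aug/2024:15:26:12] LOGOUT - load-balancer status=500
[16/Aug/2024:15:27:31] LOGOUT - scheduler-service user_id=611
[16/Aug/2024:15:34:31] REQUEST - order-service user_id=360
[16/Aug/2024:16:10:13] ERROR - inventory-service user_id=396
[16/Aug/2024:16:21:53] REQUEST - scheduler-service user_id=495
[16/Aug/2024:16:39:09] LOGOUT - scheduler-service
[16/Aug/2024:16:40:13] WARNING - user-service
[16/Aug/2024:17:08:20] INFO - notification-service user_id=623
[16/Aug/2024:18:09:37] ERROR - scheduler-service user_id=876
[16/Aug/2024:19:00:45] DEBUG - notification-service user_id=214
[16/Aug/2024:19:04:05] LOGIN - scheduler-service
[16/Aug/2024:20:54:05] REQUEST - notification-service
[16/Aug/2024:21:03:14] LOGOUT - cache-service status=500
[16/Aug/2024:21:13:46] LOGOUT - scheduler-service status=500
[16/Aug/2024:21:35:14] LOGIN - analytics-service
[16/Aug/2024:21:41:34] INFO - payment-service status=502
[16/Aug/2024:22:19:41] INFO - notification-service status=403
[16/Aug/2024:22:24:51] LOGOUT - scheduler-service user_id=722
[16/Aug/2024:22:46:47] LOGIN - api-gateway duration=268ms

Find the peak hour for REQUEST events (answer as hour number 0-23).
13

To find the peak hour:

1. Group all REQUEST events by hour
2. Count events in each hour
3. Find hour with maximum count
4. Peak hour: 13 (with 3 events)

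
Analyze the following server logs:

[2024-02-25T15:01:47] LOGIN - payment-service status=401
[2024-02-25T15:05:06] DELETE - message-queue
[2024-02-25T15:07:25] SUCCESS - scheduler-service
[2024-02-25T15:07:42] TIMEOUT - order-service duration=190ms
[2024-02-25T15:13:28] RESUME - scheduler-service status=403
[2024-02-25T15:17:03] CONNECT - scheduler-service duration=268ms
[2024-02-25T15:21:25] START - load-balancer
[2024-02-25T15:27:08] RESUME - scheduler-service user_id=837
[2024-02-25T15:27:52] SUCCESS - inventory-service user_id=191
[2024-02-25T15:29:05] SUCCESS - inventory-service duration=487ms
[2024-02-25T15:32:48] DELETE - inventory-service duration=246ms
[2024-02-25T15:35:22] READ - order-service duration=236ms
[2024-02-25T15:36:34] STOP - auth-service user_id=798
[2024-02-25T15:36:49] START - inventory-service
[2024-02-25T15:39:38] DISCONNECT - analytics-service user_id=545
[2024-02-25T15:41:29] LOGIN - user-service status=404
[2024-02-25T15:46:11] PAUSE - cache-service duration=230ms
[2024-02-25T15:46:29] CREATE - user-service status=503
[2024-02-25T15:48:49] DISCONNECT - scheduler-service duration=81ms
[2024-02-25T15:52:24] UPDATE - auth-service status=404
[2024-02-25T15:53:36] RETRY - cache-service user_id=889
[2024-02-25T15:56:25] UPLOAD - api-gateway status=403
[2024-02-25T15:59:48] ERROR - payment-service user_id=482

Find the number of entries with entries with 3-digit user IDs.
6

To find matching entries:

1. Pattern to match: entries with 3-digit user IDs
2. Scan each log entry for the pattern
3. Count matches: 6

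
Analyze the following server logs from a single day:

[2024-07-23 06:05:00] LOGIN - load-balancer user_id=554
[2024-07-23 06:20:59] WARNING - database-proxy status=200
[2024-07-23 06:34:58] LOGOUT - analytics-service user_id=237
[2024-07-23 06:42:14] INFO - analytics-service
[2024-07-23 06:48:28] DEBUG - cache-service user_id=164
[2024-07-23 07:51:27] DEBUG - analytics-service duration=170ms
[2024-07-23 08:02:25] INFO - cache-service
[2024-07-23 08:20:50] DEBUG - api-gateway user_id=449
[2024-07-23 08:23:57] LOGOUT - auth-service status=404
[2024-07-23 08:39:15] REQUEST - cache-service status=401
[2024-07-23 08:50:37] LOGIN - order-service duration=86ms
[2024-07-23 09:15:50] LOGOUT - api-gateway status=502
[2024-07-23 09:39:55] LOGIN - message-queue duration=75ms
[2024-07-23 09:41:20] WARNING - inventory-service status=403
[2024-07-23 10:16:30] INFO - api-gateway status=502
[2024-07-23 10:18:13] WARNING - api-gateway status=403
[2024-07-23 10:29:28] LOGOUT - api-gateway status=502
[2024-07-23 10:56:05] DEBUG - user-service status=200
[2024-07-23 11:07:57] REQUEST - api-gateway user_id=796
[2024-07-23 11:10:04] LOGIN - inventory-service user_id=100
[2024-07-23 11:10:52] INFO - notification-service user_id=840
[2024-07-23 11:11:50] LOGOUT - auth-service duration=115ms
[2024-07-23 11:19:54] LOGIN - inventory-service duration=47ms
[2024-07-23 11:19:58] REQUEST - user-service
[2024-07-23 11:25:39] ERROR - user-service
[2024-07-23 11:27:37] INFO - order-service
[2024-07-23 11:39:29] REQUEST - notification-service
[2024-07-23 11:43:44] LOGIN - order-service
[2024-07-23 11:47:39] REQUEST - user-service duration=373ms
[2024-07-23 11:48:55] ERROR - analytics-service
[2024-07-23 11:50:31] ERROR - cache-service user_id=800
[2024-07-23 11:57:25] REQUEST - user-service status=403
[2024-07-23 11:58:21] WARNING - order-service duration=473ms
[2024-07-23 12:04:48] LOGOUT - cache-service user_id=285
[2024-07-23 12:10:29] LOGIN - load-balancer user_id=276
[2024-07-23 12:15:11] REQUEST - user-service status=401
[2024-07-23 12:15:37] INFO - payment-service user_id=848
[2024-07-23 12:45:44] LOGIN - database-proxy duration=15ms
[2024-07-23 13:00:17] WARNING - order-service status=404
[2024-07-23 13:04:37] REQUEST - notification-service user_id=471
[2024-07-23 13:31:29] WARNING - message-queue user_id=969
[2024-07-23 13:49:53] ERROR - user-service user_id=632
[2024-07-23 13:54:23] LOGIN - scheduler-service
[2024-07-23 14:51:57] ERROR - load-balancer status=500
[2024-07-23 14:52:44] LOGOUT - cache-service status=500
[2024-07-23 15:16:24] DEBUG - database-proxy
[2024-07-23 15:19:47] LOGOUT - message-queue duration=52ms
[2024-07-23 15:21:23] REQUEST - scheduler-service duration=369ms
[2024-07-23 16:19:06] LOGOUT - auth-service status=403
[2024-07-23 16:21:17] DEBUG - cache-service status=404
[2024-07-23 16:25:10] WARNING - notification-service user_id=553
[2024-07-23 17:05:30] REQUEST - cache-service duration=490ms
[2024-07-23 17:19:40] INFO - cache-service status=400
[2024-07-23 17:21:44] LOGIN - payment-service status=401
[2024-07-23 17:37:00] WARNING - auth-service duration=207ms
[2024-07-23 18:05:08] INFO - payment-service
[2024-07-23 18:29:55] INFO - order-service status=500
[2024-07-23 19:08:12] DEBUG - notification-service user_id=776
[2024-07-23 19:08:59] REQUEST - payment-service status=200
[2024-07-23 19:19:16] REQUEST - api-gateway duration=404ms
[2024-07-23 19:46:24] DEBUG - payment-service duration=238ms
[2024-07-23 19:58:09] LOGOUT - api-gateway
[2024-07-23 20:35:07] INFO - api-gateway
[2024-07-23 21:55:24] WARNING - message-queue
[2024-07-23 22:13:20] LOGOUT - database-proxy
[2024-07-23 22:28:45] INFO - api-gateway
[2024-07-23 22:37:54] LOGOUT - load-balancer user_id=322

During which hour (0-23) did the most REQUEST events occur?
11

To find the peak hour:

1. Group all REQUEST events by hour
2. Count events in each hour
3. Find hour with maximum count
4. Peak hour: 11 (with 5 events)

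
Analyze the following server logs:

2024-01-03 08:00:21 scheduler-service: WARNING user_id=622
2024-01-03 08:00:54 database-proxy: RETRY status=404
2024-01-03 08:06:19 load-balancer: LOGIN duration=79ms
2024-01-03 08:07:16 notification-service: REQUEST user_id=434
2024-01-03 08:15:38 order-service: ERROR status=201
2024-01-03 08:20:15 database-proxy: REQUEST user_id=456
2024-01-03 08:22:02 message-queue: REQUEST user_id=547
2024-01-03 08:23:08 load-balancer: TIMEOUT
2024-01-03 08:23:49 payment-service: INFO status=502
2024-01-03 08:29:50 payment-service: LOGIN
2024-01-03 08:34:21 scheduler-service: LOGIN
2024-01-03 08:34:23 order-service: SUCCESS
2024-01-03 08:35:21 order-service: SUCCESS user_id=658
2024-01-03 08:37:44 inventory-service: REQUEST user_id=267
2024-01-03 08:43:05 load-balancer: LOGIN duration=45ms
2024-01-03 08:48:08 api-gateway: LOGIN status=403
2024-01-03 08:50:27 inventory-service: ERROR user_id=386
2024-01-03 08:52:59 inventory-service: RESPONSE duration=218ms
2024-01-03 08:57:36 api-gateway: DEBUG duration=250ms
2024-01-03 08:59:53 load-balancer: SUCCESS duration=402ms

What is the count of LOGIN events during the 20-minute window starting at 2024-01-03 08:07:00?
0

To count events in the time window:

1. Window boundaries: 2024-01-03 08:07:00 to 2024-01-03 08:27:00
2. Filter for LOGIN events within this window
3. Count matching events: 0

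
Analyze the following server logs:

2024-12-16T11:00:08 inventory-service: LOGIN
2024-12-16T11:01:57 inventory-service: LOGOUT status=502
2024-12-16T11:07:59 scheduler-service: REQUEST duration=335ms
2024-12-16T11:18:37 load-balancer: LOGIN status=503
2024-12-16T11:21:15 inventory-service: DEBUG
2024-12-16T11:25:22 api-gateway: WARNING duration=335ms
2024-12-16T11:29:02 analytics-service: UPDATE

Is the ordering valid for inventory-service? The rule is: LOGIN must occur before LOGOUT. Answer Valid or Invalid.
Valid

To validate ordering:

1. Required order: LOGIN → LOGOUT
2. Rule: LOGIN must occur before LOGOUT
3. Check actual order of events for inventory-service
4. Result: Valid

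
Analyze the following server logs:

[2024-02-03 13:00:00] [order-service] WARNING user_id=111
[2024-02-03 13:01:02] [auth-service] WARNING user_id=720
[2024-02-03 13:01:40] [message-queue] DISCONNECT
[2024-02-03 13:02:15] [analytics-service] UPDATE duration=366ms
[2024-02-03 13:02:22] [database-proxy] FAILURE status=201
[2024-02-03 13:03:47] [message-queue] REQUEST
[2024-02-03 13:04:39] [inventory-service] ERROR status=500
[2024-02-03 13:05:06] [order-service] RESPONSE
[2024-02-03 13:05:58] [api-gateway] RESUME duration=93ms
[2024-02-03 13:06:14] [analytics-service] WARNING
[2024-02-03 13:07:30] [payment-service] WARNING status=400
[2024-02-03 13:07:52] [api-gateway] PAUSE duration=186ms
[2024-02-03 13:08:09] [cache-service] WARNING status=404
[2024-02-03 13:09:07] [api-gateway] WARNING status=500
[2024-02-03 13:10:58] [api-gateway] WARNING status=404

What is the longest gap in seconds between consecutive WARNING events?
312

To find the longest gap:

1. Extract all WARNING events in chronological order
2. Calculate time differences between consecutive events
3. Find the maximum difference
4. Longest gap: 312 seconds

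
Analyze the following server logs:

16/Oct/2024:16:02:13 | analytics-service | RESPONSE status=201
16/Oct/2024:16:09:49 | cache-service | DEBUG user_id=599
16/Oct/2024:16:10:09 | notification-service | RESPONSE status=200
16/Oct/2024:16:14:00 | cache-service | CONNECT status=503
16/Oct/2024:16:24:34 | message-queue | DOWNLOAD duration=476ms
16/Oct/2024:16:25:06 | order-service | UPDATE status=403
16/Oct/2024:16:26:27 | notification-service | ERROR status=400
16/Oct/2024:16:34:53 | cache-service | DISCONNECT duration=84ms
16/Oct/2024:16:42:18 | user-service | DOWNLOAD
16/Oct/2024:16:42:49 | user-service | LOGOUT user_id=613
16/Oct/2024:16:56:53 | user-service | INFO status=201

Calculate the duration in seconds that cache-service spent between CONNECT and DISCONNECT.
1253

To calculate state duration:

1. Find CONNECT event for cache-service: 16/Oct/2024:16:14:00
2. Find DISCONNECT event for cache-service: 16/Oct/2024:16:34:53
3. Calculate duration: 16/Oct/2024:16:34:53 - 16/Oct/2024:16:14:00 = 1253 seconds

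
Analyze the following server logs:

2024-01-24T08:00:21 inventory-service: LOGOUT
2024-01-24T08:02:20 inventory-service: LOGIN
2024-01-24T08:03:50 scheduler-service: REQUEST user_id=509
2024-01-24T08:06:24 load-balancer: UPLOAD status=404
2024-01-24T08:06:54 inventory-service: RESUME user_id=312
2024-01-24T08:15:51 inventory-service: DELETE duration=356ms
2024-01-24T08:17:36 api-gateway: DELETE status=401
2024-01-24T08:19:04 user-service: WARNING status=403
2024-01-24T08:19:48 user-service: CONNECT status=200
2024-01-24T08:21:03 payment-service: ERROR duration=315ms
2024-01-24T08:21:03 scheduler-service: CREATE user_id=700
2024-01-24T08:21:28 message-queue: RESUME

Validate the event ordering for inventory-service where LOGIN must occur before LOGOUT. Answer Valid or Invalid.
Invalid

To validate ordering:

1. Required order: LOGIN → LOGOUT
2. Rule: LOGIN must occur before LOGOUT
3. Check actual order of events for inventory-service
4. Result: Invalid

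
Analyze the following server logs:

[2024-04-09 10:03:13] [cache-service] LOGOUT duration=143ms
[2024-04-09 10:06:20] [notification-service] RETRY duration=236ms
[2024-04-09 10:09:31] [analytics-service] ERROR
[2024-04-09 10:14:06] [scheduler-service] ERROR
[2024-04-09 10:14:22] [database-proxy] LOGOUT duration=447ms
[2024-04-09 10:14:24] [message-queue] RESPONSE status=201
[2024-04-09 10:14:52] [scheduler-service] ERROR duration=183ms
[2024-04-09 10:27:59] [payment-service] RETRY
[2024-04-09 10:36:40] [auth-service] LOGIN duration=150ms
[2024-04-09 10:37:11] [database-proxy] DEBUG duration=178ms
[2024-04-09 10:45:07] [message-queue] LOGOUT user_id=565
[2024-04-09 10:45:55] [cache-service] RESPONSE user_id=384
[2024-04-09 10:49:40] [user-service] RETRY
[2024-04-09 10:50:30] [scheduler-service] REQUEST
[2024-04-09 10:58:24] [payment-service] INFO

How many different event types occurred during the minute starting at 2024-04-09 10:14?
3

To count unique event types:

1. Filter events in the minute starting at 2024-04-09 10:14
2. Extract event types from matching entries
3. Count unique types: 3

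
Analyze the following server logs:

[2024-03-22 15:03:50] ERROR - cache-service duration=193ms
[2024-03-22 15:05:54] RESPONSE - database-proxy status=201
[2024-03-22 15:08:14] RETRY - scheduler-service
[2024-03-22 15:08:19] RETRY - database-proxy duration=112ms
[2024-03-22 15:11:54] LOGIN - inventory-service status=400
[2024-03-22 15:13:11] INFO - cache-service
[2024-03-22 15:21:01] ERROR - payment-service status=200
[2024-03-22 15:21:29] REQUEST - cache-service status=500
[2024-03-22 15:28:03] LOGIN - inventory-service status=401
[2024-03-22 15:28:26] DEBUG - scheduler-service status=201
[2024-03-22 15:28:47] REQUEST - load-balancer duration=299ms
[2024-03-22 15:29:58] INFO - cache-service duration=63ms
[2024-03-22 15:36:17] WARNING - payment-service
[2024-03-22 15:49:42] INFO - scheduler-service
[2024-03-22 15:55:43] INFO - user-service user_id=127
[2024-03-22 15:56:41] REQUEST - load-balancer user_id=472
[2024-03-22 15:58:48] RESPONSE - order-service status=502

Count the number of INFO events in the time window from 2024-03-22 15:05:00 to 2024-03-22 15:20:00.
1

To count events in the time window:

1. Window boundaries: 2024-03-22 15:05:00 to 2024-03-22 15:20:00
2. Filter for INFO events within this window
3. Count matching events: 1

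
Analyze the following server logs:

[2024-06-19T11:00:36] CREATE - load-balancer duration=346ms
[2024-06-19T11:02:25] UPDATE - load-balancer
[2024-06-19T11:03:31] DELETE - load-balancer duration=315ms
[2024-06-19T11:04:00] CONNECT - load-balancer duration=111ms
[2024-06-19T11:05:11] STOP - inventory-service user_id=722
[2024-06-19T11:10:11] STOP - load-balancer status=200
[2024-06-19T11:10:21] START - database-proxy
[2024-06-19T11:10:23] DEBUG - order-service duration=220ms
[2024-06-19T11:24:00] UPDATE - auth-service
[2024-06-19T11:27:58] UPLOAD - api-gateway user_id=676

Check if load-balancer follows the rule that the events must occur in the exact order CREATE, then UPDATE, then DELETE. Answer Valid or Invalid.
Valid

To validate ordering:

1. Required order: CREATE → UPDATE → DELETE
2. Rule: the events must occur in the exact order CREATE, then UPDATE, then DELETE
3. Check actual order of events for load-balancer
4. Result: Valid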